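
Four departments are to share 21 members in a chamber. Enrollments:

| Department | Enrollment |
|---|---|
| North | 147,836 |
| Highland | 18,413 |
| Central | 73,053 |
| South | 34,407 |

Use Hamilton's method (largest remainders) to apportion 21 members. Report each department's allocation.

The standard divisor is 273709/21 ≈ 13033.762.
Standard quotas: North 11.3425, Highland 1.4127, Central 5.6049, South 2.6398.
Lower quotas: North 11, Highland 1, Central 5, South 2 (sum 19, leaving 2 seats).
Remainders in descending order: South 0.6398, Central 0.6049, Highland 0.4127, North 0.3425.
Largest remainders: South, Central receive the extra seats.

North 11; Highland 1; Central 6; South 3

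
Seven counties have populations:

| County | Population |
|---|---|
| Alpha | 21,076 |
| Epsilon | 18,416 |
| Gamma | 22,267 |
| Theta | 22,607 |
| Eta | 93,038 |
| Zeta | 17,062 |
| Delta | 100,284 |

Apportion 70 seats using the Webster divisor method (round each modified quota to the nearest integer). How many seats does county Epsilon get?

Standard divisor 294750/70 ≈ 4210.714; standard quotas: Alpha 5.005, Epsilon 4.374, Gamma 5.288, Theta 5.369, Eta 22.096, Zeta 4.052, Delta 23.816.
Rounding to the nearest integer gives 5, 4, 5, 5, 22, 4, 24 = 69 seats, so the divisor must be adjusted.
With modified divisor 4127.62: modified quotas Alpha 5.106, Epsilon 4.462, Gamma 5.395, Theta 5.477, Eta 22.540, Zeta 4.134, Delta 24.296.
Rounding to the nearest integer: Alpha 5, Epsilon 4, Gamma 5, Theta 5, Eta 23, Zeta 4, Delta 24 (total 70).
Epsilon receives 4.

4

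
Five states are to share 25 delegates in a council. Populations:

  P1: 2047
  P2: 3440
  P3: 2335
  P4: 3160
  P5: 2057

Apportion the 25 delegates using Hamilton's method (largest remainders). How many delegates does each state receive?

Standard divisor: 13039 ÷ 25 ≈ 521.56.
Standard quotas: P1 3.925, P2 6.596, P3 4.477, P4 6.059, P5 3.944.
Lower quotas: P1 3, P2 6, P3 4, P4 6, P5 3 (sum 22, leaving 3 seats).
Remainders in descending order: P5 0.944, P1 0.925, P2 0.596, P3 0.477, P4 0.059.
Largest remainders: P5, P1, P2 receive the extra seats.

P1=4, P2=7, P3=4, P4=6, P5=4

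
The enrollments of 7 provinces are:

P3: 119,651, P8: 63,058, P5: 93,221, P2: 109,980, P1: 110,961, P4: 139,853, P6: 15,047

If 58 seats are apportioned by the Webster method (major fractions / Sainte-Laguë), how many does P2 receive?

Standard divisor 651771/58 ≈ 11237.431; standard quotas: P3 10.648, P8 5.611, P5 8.296, P2 9.787, P1 9.874, P4 12.445, P6 1.339.
Rounding to the nearest integer gives P3 11, P8 6, P5 8, P2 10, P1 10, P4 12, P6 1 — total 58, matching the house size, so no adjustment is needed.
P2 receives 10.

10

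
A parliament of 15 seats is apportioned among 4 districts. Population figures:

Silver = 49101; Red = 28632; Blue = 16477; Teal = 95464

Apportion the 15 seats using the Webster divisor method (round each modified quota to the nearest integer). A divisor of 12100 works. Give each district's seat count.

Silver 4; Red 2; Blue 1; Teal 8

With modified divisor 12100: modified quotas Silver 4.058, Red 2.366, Blue 1.362, Teal 7.890.
Rounding to the nearest integer: Silver 4, Red 2, Blue 1, Teal 8 (total 15).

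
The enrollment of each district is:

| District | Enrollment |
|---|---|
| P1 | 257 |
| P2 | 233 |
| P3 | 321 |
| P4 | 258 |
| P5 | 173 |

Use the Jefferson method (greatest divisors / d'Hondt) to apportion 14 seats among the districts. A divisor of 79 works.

With modified divisor 79: modified quotas P1 3.253, P2 2.949, P3 4.063, P4 3.266, P5 2.190.
Rounding down: P1 3, P2 2, P3 4, P4 3, P5 2 (total 14).

P1 3, P2 2, P3 4, P4 3, P5 2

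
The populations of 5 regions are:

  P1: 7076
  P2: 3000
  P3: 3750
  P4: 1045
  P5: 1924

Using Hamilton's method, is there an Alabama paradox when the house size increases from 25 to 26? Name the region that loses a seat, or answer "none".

P4

At 25 seats: P1 10, P2 4, P3 6, P4 2, P5 3.
At 26 seats: P1 11, P2 5, P3 6, P4 1, P5 3.
P4 drops from 2 to 1.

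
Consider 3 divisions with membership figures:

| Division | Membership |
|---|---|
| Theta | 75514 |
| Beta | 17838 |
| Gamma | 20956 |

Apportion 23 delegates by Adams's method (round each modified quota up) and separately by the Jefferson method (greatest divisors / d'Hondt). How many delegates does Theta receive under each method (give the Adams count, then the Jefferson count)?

Adams: Theta 15, Beta 4, Gamma 4.
Jefferson: Theta 16, Beta 3, Gamma 4.
Theta gets 15 under Adams and 16 under Jefferson.

15 and 16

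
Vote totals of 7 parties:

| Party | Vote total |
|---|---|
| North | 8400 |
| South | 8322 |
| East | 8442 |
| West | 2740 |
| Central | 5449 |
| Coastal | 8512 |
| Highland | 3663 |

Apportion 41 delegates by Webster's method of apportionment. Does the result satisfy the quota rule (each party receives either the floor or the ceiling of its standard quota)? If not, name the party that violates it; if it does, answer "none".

none

Standard quotas: North 7.565, South 7.494, East 7.602, West 2.467, Central 4.907, Coastal 7.665, Highland 3.299.
Webster allocation: North 8, South 7, East 8, West 2, Central 5, Coastal 8, Highland 3.
Every allocation lies between the lower and upper quota.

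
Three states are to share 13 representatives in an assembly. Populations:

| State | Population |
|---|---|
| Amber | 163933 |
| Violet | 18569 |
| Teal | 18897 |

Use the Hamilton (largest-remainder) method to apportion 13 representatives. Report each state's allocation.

The standard divisor is 201399/13 ≈ 15492.231.
Standard quotas: Amber 10.5816, Violet 1.1986, Teal 1.2198.
Lower quotas: Amber 10, Violet 1, Teal 1 (sum 12, leaving 1 seat).
Remainders in descending order: Amber 0.5816, Teal 0.2198, Violet 0.1986.
Largest remainder: Amber receives the extra seat.

Amber=11, Violet=1, Teal=1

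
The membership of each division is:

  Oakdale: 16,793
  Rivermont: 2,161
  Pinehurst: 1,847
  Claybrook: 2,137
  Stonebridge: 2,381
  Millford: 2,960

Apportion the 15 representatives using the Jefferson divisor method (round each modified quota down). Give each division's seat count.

Standard divisor 28279/15 ≈ 1885.267; standard quotas: Oakdale 8.907, Rivermont 1.146, Pinehurst 0.980, Claybrook 1.134, Stonebridge 1.263, Millford 1.570.
Rounding down gives 8, 1, 0, 1, 1, 1 = 12 seats, so the divisor must be adjusted.
With modified divisor 1600: modified quotas Oakdale 10.496, Rivermont 1.351, Pinehurst 1.154, Claybrook 1.336, Stonebridge 1.488, Millford 1.850.
Rounding down: Oakdale 10, Rivermont 1, Pinehurst 1, Claybrook 1, Stonebridge 1, Millford 1 (total 15).

Oakdale: 10, Rivermont: 1, Pinehurst: 1, Claybrook: 1, Stonebridge: 1, Millford: 1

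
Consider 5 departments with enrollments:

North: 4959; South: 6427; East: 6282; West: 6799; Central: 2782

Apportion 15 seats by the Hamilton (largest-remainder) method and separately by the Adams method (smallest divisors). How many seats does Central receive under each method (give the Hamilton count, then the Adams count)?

1 and 2

Hamilton: North 3, South 4, East 3, West 4, Central 1.
Adams: North 3, South 3, East 3, West 4, Central 2.
Central gets 1 under Hamilton and 2 under Adams.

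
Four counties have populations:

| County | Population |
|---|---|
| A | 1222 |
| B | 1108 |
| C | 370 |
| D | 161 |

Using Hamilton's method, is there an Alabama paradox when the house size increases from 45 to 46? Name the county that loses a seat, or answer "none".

At 45 seats: A 19, B 17, C 6, D 3.
At 46 seats: A 20, B 18, C 6, D 2.
D drops from 3 to 2.

D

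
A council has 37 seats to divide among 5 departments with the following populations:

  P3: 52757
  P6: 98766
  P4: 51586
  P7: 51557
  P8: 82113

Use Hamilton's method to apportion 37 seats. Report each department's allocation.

Standard divisor: 336779 ÷ 37 ≈ 9102.135.
Standard quotas: P3 5.7961, P6 10.8509, P4 5.6675, P7 5.6643, P8 9.0213.
Lower quotas: P3 5, P6 10, P4 5, P7 5, P8 9 (sum 34, leaving 3 seats).
Remainders in descending order: P6 0.8509, P3 0.7961, P4 0.6675, P7 0.6643, P8 0.0213.
Largest remainders: P6, P3, P4 receive the extra seats.

P3 6, P6 11, P4 6, P7 5, P8 9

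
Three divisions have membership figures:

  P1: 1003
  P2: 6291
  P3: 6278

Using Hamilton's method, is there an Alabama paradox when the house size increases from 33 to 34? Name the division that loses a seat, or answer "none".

At 33 seats: P1 3, P2 15, P3 15.
At 34 seats: P1 2, P2 16, P3 16.
P1 drops from 3 to 2.

P1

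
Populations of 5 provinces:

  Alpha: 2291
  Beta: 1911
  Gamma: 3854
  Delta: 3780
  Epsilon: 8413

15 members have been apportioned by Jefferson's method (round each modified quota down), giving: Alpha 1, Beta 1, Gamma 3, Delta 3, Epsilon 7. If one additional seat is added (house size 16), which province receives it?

Alpha

Priority for the next seat is population ÷ (current seats + 1).
Priorities: Alpha 1145.500, Beta 955.500, Gamma 963.500, Delta 945.000, Epsilon 1051.625.
Highest priority: Alpha.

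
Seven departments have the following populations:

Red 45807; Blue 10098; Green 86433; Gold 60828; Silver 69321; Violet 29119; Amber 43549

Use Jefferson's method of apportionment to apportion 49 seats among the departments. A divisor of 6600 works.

With modified divisor 6600: modified quotas Red 6.940, Blue 1.530, Green 13.096, Gold 9.216, Silver 10.503, Violet 4.412, Amber 6.598.
Rounding down: Red 6, Blue 1, Green 13, Gold 9, Silver 10, Violet 4, Amber 6 (total 49).

Red=6, Blue=1, Green=13, Gold=9, Silver=10, Violet=4, Amber=6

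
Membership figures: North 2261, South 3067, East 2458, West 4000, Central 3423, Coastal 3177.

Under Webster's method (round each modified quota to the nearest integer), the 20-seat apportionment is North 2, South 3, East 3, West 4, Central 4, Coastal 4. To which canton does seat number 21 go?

Priority for the next seat is population ÷ (current seats + 0.5).
Priorities: North 904.400, South 876.286, East 702.286, West 888.889, Central 760.667, Coastal 706.000.
Highest priority: North.

North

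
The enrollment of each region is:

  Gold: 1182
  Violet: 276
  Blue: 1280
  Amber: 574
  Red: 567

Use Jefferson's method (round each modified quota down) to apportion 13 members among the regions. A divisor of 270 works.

With modified divisor 270: modified quotas Gold 4.378, Violet 1.022, Blue 4.741, Amber 2.126, Red 2.100.
Rounding down: Gold 4, Violet 1, Blue 4, Amber 2, Red 2 (total 13).

Gold 4; Violet 1; Blue 4; Amber 2; Red 2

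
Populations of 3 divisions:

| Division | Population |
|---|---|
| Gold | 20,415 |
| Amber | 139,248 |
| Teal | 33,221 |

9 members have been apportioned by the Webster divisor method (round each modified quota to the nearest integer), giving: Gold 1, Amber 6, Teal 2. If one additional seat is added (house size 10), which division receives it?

Priority for the next seat is population ÷ (current seats + 0.5).
Priorities: Gold 13610.000, Amber 21422.769, Teal 13288.400.
Highest priority: Amber.

Amber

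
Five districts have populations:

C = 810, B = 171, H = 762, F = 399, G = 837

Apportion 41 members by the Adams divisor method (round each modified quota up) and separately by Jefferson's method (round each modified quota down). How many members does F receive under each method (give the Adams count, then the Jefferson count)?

6 and 5

Adams: C 11, B 3, H 10, F 6, G 11.
Jefferson: C 11, B 2, H 11, F 5, G 12.
F gets 6 under Adams and 5 under Jefferson.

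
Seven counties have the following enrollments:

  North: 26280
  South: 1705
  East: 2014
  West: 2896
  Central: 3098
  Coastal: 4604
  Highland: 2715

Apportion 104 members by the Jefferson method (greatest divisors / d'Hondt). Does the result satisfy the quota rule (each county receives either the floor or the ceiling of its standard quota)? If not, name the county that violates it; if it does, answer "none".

North

Standard quotas: North 63.103, South 4.094, East 4.836, West 6.954, Central 7.439, Coastal 11.055, Highland 6.519.
Jefferson allocation: North 65, South 4, East 4, West 7, Central 7, Coastal 11, Highland 6.
North has quota 63.103 (lower 63, upper 64) but receives 65 — outside the quota interval.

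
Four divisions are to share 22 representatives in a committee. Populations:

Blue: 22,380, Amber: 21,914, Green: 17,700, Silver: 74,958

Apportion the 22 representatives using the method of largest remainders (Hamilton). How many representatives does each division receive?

Blue 4, Amber 3, Green 3, Silver 12

The standard divisor is 136952/22 ≈ 6225.091.
Standard quotas: Blue 3.5951, Amber 3.5203, Green 2.8433, Silver 12.0413.
Lower quotas: Blue 3, Amber 3, Green 2, Silver 12 (sum 20, leaving 2 seats).
Remainders in descending order: Green 0.8433, Blue 0.5951, Amber 0.5203, Silver 0.0413.
The surplus seats go to Green, Blue.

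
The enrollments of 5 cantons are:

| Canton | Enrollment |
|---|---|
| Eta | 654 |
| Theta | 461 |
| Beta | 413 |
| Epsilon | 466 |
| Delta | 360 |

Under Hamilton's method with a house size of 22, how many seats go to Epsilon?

4

The standard divisor is 2354/22 = 107.
Standard quotas: Eta 6.112, Theta 4.308, Beta 3.860, Epsilon 4.355, Delta 3.364.
Lower quotas: Eta 6, Theta 4, Beta 3, Epsilon 4, Delta 3 (sum 20, leaving 2 seats).
Remainders in descending order: Beta 0.860, Delta 0.364, Epsilon 0.355, Theta 0.308, Eta 0.112.
Largest remainders: Beta, Delta receive the extra seats.
Epsilon receives 4.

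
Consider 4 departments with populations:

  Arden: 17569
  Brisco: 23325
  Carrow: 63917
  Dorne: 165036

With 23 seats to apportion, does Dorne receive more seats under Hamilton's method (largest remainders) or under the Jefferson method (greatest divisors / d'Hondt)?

Hamilton: Arden 2, Brisco 2, Carrow 5, Dorne 14.
Jefferson: Arden 1, Brisco 2, Carrow 5, Dorne 15.
Dorne gets 14 under Hamilton and 15 under Jefferson.

Jefferson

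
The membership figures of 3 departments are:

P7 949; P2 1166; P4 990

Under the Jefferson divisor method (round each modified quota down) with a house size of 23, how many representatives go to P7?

Standard divisor 3105/23 ≈ 135; standard quotas: P7 7.030, P2 8.637, P4 7.333.
Rounding down gives 7, 8, 7 = 22 seats, so the divisor must be adjusted.
With modified divisor 127: modified quotas P7 7.472, P2 9.181, P4 7.795.
Rounding down: P7 7, P2 9, P4 7 (total 23).
P7 receives 7.

7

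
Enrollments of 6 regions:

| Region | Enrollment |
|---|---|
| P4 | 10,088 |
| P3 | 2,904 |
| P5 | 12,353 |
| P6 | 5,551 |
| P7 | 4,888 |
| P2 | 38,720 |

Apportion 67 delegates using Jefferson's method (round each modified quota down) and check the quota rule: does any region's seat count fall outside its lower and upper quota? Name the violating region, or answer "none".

P2

Standard quotas: P4 9.072, P3 2.612, P5 11.109, P6 4.992, P7 4.396, P2 34.820.
Jefferson allocation: P4 9, P3 2, P5 11, P6 5, P7 4, P2 36.
P2 has quota 34.820 (lower 34, upper 35) but receives 36 — outside the quota interval.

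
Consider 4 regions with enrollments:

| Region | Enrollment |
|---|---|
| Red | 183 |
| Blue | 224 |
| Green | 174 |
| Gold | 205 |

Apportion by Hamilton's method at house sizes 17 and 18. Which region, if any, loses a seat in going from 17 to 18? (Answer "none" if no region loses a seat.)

none

At 17 seats: Red 4, Blue 5, Green 4, Gold 4.
At 18 seats: Red 4, Blue 5, Green 4, Gold 5.
No region's allocation decreased.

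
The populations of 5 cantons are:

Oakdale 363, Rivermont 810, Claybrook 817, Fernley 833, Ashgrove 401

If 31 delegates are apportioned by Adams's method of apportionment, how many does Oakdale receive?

4

Standard divisor 3224/31 ≈ 104; standard quotas: Oakdale 3.490, Rivermont 7.788, Claybrook 7.856, Fernley 8.010, Ashgrove 3.856.
Rounding up gives 4, 8, 8, 9, 4 = 33 seats, so the divisor must be adjusted.
With modified divisor 116.2: modified quotas Oakdale 3.124, Rivermont 6.971, Claybrook 7.031, Fernley 7.169, Ashgrove 3.451.
Rounding up: Oakdale 4, Rivermont 7, Claybrook 8, Fernley 8, Ashgrove 4 (total 31).
Oakdale receives 4.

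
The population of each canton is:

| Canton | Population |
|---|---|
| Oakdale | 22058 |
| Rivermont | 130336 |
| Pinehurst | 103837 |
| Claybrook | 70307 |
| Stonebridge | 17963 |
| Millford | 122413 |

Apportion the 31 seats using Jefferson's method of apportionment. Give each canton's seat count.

Oakdale=1, Rivermont=9, Pinehurst=7, Claybrook=5, Stonebridge=1, Millford=8

Standard divisor 466914/31 ≈ 15061.742; standard quotas: Oakdale 1.465, Rivermont 8.653, Pinehurst 6.894, Claybrook 4.668, Stonebridge 1.193, Millford 8.127.
Rounding down gives 1, 8, 6, 4, 1, 8 = 28 seats, so the divisor must be adjusted.
With modified divisor 13800: modified quotas Oakdale 1.598, Rivermont 9.445, Pinehurst 7.524, Claybrook 5.095, Stonebridge 1.302, Millford 8.871.
Rounding down: Oakdale 1, Rivermont 9, Pinehurst 7, Claybrook 5, Stonebridge 1, Millford 8 (total 31).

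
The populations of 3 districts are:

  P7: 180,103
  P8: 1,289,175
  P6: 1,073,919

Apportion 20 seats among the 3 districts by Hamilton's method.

P7: 1, P8: 10, P6: 9

Total 2543197; standard divisor 2543197/20 ≈ 127159.85.
Standard quotas: P7 1.4164, P8 10.1382, P6 8.4454.
Lower quotas: P7 1, P8 10, P6 8 (sum 19, leaving 1 seat).
Remainders in descending order: P6 0.4454, P7 0.4164, P8 0.1382.
The surplus seat goes to P6.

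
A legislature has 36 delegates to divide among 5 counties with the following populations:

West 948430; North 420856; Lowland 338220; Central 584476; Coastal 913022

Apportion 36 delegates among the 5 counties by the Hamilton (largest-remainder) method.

West 11, North 5, Lowland 4, Central 6, Coastal 10

The standard divisor is 3205004/36 ≈ 89027.889.
Standard quotas: West 10.6532, North 4.7272, Lowland 3.7990, Central 6.5651, Coastal 10.2555.
Lower quotas: West 10, North 4, Lowland 3, Central 6, Coastal 10 (sum 33, leaving 3 seats).
Remainders in descending order: Lowland 0.7990, North 0.7272, West 0.6532, Central 0.5651, Coastal 0.2555.
Largest remainders: Lowland, North, West receive the extra seats.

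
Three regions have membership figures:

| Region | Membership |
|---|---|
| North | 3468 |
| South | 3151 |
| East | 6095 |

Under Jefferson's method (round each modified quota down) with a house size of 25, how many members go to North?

Standard divisor 12714/25 ≈ 508.56; standard quotas: North 6.819, South 6.196, East 11.985.
Rounding down gives 6, 6, 11 = 23 seats, so the divisor must be adjusted.
With modified divisor 480: modified quotas North 7.225, South 6.565, East 12.698.
Rounding down: North 7, South 6, East 12 (total 25).
North receives 7.

7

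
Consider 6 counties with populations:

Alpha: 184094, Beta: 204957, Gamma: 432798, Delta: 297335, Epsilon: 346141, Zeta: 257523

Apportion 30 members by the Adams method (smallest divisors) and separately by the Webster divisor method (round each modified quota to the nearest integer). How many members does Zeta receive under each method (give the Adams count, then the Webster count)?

5 and 4

Adams: Alpha 3, Beta 4, Gamma 7, Delta 5, Epsilon 6, Zeta 5.
Webster: Alpha 3, Beta 4, Gamma 8, Delta 5, Epsilon 6, Zeta 4.
Zeta gets 5 under Adams and 4 under Webster.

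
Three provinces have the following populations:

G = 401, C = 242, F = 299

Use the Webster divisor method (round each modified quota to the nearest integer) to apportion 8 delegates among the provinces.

G=3, C=2, F=3

Standard divisor 942/8 ≈ 117.75; standard quotas: G 3.406, C 2.055, F 2.539.
Rounding to the nearest integer gives G 3, C 2, F 3 — total 8, matching the house size, so no adjustment is needed.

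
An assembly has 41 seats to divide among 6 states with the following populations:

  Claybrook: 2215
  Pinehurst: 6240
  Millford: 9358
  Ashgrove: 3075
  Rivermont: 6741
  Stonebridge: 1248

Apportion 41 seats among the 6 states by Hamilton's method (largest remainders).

Total 28877; standard divisor 28877/41 ≈ 704.317.
Standard quotas: Claybrook 3.1449, Pinehurst 8.8596, Millford 13.2866, Ashgrove 4.3659, Rivermont 9.5710, Stonebridge 1.7719.
Lower quotas: Claybrook 3, Pinehurst 8, Millford 13, Ashgrove 4, Rivermont 9, Stonebridge 1 (sum 38, leaving 3 seats).
Remainders in descending order: Pinehurst 0.8596, Stonebridge 0.7719, Rivermont 0.5710, Ashgrove 0.3659, Millford 0.2866, Claybrook 0.1449.
Largest remainders: Pinehurst, Stonebridge, Rivermont receive the extra seats.

Claybrook: 3, Pinehurst: 9, Millford: 13, Ashgrove: 4, Rivermont: 10, Stonebridge: 2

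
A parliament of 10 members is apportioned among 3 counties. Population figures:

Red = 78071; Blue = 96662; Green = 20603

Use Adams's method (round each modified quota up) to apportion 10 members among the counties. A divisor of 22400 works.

With modified divisor 22400: modified quotas Red 3.485, Blue 4.315, Green 0.920.
Rounding up: Red 4, Blue 5, Green 1 (total 10).

Red=4, Blue=5, Green=1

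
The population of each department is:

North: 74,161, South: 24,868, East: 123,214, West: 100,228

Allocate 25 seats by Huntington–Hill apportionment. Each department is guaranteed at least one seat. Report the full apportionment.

North 6; South 2; East 9; West 8

With divisor 13191: modified quotas North 5.622, South 1.885, East 9.341, West 7.598.
Geometric-mean thresholds: North √(5·6)=5.477, South √(1·2)=1.414, East √(9·10)=9.487, West √(7·8)=7.483.
Each quota rounded against its threshold gives North 6, South 2, East 9, West 8 (total 25).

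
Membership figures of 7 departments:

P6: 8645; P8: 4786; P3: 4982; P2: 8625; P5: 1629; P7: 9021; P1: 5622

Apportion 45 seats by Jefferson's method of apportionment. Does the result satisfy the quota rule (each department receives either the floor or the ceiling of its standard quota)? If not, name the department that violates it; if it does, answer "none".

Standard quotas: P6 8.982, P8 4.973, P3 5.176, P2 8.962, P5 1.693, P7 9.373, P1 5.841.
Jefferson allocation: P6 9, P8 5, P3 5, P2 9, P5 1, P7 10, P1 6.
Every allocation lies between the lower and upper quota.

none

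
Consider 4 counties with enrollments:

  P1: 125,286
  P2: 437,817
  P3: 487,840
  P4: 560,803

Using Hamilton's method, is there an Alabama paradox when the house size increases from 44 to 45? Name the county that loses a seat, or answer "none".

At 44 seats: P1 4, P2 12, P3 13, P4 15.
At 45 seats: P1 3, P2 12, P3 14, P4 16.
P1 drops from 4 to 3.

P1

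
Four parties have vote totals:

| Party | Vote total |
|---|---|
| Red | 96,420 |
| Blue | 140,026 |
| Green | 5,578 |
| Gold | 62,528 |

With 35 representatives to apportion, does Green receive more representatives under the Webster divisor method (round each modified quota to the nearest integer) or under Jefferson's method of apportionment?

Webster: Red 11, Blue 16, Green 1, Gold 7.
Jefferson: Red 11, Blue 17, Green 0, Gold 7.
Green gets 1 under Webster and 0 under Jefferson.

Webster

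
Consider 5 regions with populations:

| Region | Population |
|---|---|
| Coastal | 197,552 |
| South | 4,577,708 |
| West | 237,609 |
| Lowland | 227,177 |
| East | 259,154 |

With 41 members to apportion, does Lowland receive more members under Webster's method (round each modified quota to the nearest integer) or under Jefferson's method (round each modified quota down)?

Webster: Coastal 1, South 34, West 2, Lowland 2, East 2.
Jefferson: Coastal 1, South 36, West 1, Lowland 1, East 2.
Lowland gets 2 under Webster and 1 under Jefferson.

Webster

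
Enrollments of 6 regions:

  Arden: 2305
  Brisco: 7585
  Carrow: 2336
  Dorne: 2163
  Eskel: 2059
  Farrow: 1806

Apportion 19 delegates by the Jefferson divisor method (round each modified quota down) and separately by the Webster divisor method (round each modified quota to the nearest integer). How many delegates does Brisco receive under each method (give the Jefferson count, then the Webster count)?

Jefferson: Arden 2, Brisco 9, Carrow 2, Dorne 2, Eskel 2, Farrow 2.
Webster: Arden 2, Brisco 8, Carrow 3, Dorne 2, Eskel 2, Farrow 2.
Brisco gets 9 under Jefferson and 8 under Webster.

9 and 8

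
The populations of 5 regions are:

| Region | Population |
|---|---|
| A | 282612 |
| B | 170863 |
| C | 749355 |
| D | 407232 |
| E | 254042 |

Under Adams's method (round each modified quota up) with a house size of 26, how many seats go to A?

Standard divisor 1864104/26 ≈ 71696.308; standard quotas: A 3.942, B 2.383, C 10.452, D 5.680, E 3.543.
Rounding up gives 4, 3, 11, 6, 4 = 28 seats, so the divisor must be adjusted.
With modified divisor 82400: modified quotas A 3.430, B 2.074, C 9.094, D 4.942, E 3.083.
Rounding up: A 4, B 3, C 10, D 5, E 4 (total 26).
A receives 4.

4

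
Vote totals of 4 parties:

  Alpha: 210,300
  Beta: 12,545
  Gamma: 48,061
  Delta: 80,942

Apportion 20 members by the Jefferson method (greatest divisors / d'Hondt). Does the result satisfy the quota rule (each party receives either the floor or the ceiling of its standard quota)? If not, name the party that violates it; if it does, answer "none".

Alpha

Standard quotas: Alpha 11.954, Beta 0.713, Gamma 2.732, Delta 4.601.
Jefferson allocation: Alpha 13, Beta 0, Gamma 2, Delta 5.
Alpha has quota 11.954 (lower 11, upper 12) but receives 13 — outside the quota interval.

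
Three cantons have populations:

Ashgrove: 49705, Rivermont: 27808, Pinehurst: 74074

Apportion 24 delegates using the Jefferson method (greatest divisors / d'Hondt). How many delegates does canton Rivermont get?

Standard divisor 151587/24 ≈ 6316.125; standard quotas: Ashgrove 7.870, Rivermont 4.403, Pinehurst 11.728.
Rounding down gives 7, 4, 11 = 22 seats, so the divisor must be adjusted.
With modified divisor 5900: modified quotas Ashgrove 8.425, Rivermont 4.713, Pinehurst 12.555.
Rounding down: Ashgrove 8, Rivermont 4, Pinehurst 12 (total 24).
Rivermont receives 4.

4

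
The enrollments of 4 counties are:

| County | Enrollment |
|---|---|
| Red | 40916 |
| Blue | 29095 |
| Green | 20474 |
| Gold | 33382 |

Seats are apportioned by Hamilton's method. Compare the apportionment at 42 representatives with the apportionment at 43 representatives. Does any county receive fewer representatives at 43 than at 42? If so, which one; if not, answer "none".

At 42 seats: Red 14, Blue 10, Green 7, Gold 11.
At 43 seats: Red 14, Blue 10, Green 7, Gold 12.
No county's allocation decreased.

none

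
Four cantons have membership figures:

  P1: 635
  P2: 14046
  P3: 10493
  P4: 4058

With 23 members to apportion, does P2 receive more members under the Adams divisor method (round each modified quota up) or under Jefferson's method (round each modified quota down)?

Adams: P1 1, P2 11, P3 8, P4 3.
Jefferson: P1 0, P2 12, P3 8, P4 3.
P2 gets 11 under Adams and 12 under Jefferson.

Jefferson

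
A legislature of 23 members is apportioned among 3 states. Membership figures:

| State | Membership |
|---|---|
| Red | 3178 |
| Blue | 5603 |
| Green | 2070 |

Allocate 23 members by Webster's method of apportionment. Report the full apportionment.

Red=7, Blue=12, Green=4

Standard divisor 10851/23 ≈ 471.783; standard quotas: Red 6.736, Blue 11.876, Green 4.388.
Rounding to the nearest integer gives Red 7, Blue 12, Green 4 — total 23, matching the house size, so no adjustment is needed.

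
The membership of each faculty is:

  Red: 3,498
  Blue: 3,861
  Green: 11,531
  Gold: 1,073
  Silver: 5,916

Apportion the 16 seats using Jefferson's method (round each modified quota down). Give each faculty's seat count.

Standard divisor 25879/16 ≈ 1617.438; standard quotas: Red 2.163, Blue 2.387, Green 7.129, Gold 0.663, Silver 3.658.
Rounding down gives 2, 2, 7, 0, 3 = 14 seats, so the divisor must be adjusted.
With modified divisor 1400: modified quotas Red 2.499, Blue 2.758, Green 8.236, Gold 0.766, Silver 4.226.
Rounding down: Red 2, Blue 2, Green 8, Gold 0, Silver 4 (total 16).

Red: 2; Blue: 2; Green: 8; Gold: 0; Silver: 4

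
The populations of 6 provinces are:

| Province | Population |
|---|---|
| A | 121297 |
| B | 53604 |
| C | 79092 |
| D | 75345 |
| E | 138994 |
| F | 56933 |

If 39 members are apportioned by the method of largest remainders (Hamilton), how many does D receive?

6

The standard divisor is 525265/39 ≈ 13468.333.
Standard quotas: A 9.0061, B 3.9800, C 5.8724, D 5.5942, E 10.3201, F 4.2272.
Lower quotas: A 9, B 3, C 5, D 5, E 10, F 4 (sum 36, leaving 3 seats).
Remainders in descending order: B 0.9800, C 0.8724, D 0.5942, E 0.3201, F 0.2272, A 0.0061.
The surplus seats go to B, C, D.
D receives 6.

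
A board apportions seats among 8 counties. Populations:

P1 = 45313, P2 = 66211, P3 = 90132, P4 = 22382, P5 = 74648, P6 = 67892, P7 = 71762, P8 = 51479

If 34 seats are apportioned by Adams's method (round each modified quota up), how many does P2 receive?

4

Standard divisor 489819/34 ≈ 14406.441; standard quotas: P1 3.145, P2 4.596, P3 6.256, P4 1.554, P5 5.182, P6 4.713, P7 4.981, P8 3.573.
Rounding up gives 4, 5, 7, 2, 6, 5, 5, 4 = 38 seats, so the divisor must be adjusted.
With modified divisor 16800: modified quotas P1 2.697, P2 3.941, P3 5.365, P4 1.332, P5 4.443, P6 4.041, P7 4.272, P8 3.064.
Rounding up: P1 3, P2 4, P3 6, P4 2, P5 5, P6 5, P7 5, P8 4 (total 34).
P2 receives 4.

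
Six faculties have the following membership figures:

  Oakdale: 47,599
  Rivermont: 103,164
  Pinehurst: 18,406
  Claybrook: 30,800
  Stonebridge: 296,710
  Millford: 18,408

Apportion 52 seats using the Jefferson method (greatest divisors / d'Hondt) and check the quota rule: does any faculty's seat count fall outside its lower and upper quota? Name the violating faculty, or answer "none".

Stonebridge

Standard quotas: Oakdale 4.805, Rivermont 10.415, Pinehurst 1.858, Claybrook 3.109, Stonebridge 29.954, Millford 1.858.
Jefferson allocation: Oakdale 5, Rivermont 11, Pinehurst 1, Claybrook 3, Stonebridge 31, Millford 1.
Stonebridge has quota 29.954 (lower 29, upper 30) but receives 31 — outside the quota interval.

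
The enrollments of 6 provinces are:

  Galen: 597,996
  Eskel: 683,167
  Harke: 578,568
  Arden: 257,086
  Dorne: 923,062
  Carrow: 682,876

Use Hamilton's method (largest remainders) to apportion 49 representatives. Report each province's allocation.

Galen 8, Eskel 9, Harke 8, Arden 3, Dorne 12, Carrow 9

The standard divisor is 3722755/49 ≈ 75974.592.
Standard quotas: Galen 7.8710, Eskel 8.9920, Harke 7.6153, Arden 3.3838, Dorne 12.1496, Carrow 8.9882.
Lower quotas: Galen 7, Eskel 8, Harke 7, Arden 3, Dorne 12, Carrow 8 (sum 45, leaving 4 seats).
Remainders in descending order: Eskel 0.9920, Carrow 0.9882, Galen 0.8710, Harke 0.6153, Arden 0.3838, Dorne 0.1496.
The surplus seats go to Eskel, Carrow, Galen, Harke.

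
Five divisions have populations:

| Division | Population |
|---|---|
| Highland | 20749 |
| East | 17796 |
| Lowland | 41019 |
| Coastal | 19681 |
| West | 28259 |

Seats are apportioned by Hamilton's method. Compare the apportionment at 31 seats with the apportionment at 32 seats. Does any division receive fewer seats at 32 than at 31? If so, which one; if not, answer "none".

none

At 31 seats: Highland 5, East 4, Lowland 10, Coastal 5, West 7.
At 32 seats: Highland 5, East 5, Lowland 10, Coastal 5, West 7.
No division's allocation decreased.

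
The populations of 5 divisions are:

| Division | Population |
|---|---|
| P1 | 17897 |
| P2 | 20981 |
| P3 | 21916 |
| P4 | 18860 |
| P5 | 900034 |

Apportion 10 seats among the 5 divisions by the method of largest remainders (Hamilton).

P1: 0, P2: 0, P3: 1, P4: 0, P5: 9

The standard divisor is 979688/10 ≈ 97968.8.
Standard quotas: P1 0.1827, P2 0.2142, P3 0.2237, P4 0.1925, P5 9.1869.
Lower quotas: P1 0, P2 0, P3 0, P4 0, P5 9 (sum 9, leaving 1 seat).
Remainders in descending order: P3 0.2237, P2 0.2142, P4 0.1925, P5 0.1869, P1 0.1827.
Largest remainder: P3 receives the extra seat.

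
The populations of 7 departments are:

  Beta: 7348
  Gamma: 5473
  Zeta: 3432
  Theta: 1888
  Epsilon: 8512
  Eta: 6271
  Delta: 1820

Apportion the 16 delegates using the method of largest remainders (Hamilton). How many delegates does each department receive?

Beta 3, Gamma 2, Zeta 2, Theta 1, Epsilon 4, Eta 3, Delta 1

The standard divisor is 34744/16 ≈ 2171.5.
Standard quotas: Beta 3.3838, Gamma 2.5204, Zeta 1.5805, Theta 0.8694, Epsilon 3.9199, Eta 2.8879, Delta 0.8381.
Lower quotas: Beta 3, Gamma 2, Zeta 1, Theta 0, Epsilon 3, Eta 2, Delta 0 (sum 11, leaving 5 seats).
Remainders in descending order: Epsilon 0.9199, Eta 0.8879, Theta 0.8694, Delta 0.8381, Zeta 0.5805, Gamma 0.5204, Beta 0.3838.
The surplus seats go to Epsilon, Eta, Theta, Delta, Zeta.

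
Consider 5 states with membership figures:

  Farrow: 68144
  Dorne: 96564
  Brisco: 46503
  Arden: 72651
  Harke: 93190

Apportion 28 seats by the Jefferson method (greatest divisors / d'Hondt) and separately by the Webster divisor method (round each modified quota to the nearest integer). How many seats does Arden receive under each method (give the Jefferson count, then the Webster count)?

Jefferson: Farrow 5, Dorne 7, Brisco 3, Arden 6, Harke 7.
Webster: Farrow 5, Dorne 7, Brisco 4, Arden 5, Harke 7.
Arden gets 6 under Jefferson and 5 under Webster.

6 and 5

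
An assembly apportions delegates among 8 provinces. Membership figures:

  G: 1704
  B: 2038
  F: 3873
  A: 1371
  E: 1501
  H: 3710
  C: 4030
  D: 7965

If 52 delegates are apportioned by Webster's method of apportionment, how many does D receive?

Standard divisor 26192/52 ≈ 503.692; standard quotas: G 3.383, B 4.046, F 7.689, A 2.722, E 2.980, H 7.366, C 8.001, D 15.813.
Rounding to the nearest integer gives G 3, B 4, F 8, A 3, E 3, H 7, C 8, D 16 — total 52, matching the house size, so no adjustment is needed.
D receives 16.

16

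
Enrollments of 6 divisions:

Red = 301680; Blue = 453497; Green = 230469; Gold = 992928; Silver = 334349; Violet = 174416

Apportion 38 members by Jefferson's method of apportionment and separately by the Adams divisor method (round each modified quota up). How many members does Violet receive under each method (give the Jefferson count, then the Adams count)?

2 and 3

Jefferson: Red 5, Blue 7, Green 3, Gold 16, Silver 5, Violet 2.
Adams: Red 5, Blue 7, Green 4, Gold 14, Silver 5, Violet 3.
Violet gets 2 under Jefferson and 3 under Adams.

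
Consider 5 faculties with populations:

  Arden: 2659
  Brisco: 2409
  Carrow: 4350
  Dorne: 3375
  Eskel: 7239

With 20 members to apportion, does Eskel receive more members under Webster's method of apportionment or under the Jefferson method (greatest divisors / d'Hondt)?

Jefferson

Webster: Arden 3, Brisco 2, Carrow 5, Dorne 3, Eskel 7.
Jefferson: Arden 3, Brisco 2, Carrow 4, Dorne 3, Eskel 8.
Eskel gets 7 under Webster and 8 under Jefferson.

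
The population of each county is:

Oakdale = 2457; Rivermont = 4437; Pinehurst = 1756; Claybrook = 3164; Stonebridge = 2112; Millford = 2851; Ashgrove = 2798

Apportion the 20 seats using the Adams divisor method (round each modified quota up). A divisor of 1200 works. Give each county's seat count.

With modified divisor 1200: modified quotas Oakdale 2.047, Rivermont 3.697, Pinehurst 1.463, Claybrook 2.637, Stonebridge 1.760, Millford 2.376, Ashgrove 2.332.
Rounding up: Oakdale 3, Rivermont 4, Pinehurst 2, Claybrook 3, Stonebridge 2, Millford 3, Ashgrove 3 (total 20).

Oakdale 3; Rivermont 4; Pinehurst 2; Claybrook 3; Stonebridge 2; Millford 3; Ashgrove 3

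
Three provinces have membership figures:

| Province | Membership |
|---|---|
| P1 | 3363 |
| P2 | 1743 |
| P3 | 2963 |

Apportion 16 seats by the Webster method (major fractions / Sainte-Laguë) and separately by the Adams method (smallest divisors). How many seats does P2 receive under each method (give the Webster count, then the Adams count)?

Webster: P1 7, P2 3, P3 6.
Adams: P1 6, P2 4, P3 6.
P2 gets 3 under Webster and 4 under Adams.

3 and 4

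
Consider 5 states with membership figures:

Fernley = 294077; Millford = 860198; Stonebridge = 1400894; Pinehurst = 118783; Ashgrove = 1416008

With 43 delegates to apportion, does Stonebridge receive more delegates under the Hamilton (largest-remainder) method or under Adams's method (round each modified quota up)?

Hamilton: Fernley 3, Millford 9, Stonebridge 15, Pinehurst 1, Ashgrove 15.
Adams: Fernley 3, Millford 9, Stonebridge 14, Pinehurst 2, Ashgrove 15.
Stonebridge gets 15 under Hamilton and 14 under Adams.

Hamilton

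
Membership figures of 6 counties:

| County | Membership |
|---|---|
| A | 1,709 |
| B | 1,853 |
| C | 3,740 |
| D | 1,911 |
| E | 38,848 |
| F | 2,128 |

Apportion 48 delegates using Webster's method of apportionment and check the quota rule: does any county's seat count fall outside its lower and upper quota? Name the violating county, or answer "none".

E

Standard quotas: A 1.634, B 1.772, C 3.577, D 1.828, E 37.154, F 2.035.
Webster allocation: A 2, B 2, C 4, D 2, E 36, F 2.
E has quota 37.154 (lower 37, upper 38) but receives 36 — outside the quota interval.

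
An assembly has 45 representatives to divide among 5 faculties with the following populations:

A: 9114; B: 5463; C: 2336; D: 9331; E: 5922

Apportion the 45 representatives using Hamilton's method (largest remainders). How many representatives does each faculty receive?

A 13, B 8, C 3, D 13, E 8

Total 32166; standard divisor 32166/45 ≈ 714.8.
Standard quotas: A 12.7504, B 7.6427, C 3.2680, D 13.0540, E 8.2848.
Lower quotas: A 12, B 7, C 3, D 13, E 8 (sum 43, leaving 2 seats).
Remainders in descending order: A 0.7504, B 0.6427, E 0.2848, C 0.2680, D 0.0540.
Largest remainders: A, B receive the extra seats.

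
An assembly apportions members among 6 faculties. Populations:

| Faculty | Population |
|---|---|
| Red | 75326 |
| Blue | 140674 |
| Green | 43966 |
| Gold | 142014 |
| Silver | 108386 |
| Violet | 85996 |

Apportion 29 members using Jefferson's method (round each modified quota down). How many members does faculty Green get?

Standard divisor 596362/29 ≈ 20564.207; standard quotas: Red 3.663, Blue 6.841, Green 2.138, Gold 6.906, Silver 5.271, Violet 4.182.
Rounding down gives 3, 6, 2, 6, 5, 4 = 26 seats, so the divisor must be adjusted.
With modified divisor 18400: modified quotas Red 4.094, Blue 7.645, Green 2.389, Gold 7.718, Silver 5.891, Violet 4.674.
Rounding down: Red 4, Blue 7, Green 2, Gold 7, Silver 5, Violet 4 (total 29).
Green receives 2.

2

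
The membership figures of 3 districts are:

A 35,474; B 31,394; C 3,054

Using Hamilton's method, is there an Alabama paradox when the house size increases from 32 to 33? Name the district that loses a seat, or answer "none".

C

At 32 seats: A 16, B 14, C 2.
At 33 seats: A 17, B 15, C 1.
C drops from 2 to 1.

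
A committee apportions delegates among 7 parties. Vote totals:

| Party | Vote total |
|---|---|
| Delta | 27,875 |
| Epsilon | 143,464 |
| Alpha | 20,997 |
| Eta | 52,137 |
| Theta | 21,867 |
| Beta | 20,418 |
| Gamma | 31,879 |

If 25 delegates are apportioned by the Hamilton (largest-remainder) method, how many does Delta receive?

2

Total 318637; standard divisor 318637/25 ≈ 12745.48.
Standard quotas: Delta 2.1870, Epsilon 11.2561, Alpha 1.6474, Eta 4.0906, Theta 1.7157, Beta 1.6020, Gamma 2.5012.
Lower quotas: Delta 2, Epsilon 11, Alpha 1, Eta 4, Theta 1, Beta 1, Gamma 2 (sum 22, leaving 3 seats).
Remainders in descending order: Theta 0.7157, Alpha 0.6474, Beta 0.6020, Gamma 0.5012, Epsilon 0.2561, Delta 0.1870, Eta 0.0906.
Largest remainders: Theta, Alpha, Beta receive the extra seats.
Delta receives 2.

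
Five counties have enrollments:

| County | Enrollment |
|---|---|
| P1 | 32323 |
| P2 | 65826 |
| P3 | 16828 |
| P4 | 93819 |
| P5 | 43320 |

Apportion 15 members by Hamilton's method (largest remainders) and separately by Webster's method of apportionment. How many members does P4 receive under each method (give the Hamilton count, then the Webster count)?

Hamilton: P1 2, P2 4, P3 1, P4 6, P5 2.
Webster: P1 2, P2 4, P3 1, P4 5, P5 3.
P4 gets 6 under Hamilton and 5 under Webster.

6 and 5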